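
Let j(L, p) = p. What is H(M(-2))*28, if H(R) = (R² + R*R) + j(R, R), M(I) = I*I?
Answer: 1008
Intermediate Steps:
M(I) = I²
H(R) = R + 2*R² (H(R) = (R² + R*R) + R = (R² + R²) + R = 2*R² + R = R + 2*R²)
H(M(-2))*28 = ((-2)²*(1 + 2*(-2)²))*28 = (4*(1 + 2*4))*28 = (4*(1 + 8))*28 = (4*9)*28 = 36*28 = 1008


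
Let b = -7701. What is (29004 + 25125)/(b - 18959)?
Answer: -54129/26660 ≈ -2.0303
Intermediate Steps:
(29004 + 25125)/(b - 18959) = (29004 + 25125)/(-7701 - 18959) = 54129/(-26660) = 54129*(-1/26660) = -54129/26660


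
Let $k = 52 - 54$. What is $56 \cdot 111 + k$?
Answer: $6214$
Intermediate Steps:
$k = -2$ ($k = 52 - 54 = -2$)
$56 \cdot 111 + k = 56 \cdot 111 - 2 = 6216 - 2 = 6214$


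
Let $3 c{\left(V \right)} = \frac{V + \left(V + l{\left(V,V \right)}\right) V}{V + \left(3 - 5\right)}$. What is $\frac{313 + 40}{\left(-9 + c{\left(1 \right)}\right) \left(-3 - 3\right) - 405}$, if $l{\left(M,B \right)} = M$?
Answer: $- \frac{353}{345} \approx -1.0232$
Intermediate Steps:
$c{\left(V \right)} = \frac{V + 2 V^{2}}{3 \left(-2 + V\right)}$ ($c{\left(V \right)} = \frac{\left(V + \left(V + V\right) V\right) \frac{1}{V + \left(3 - 5\right)}}{3} = \frac{\left(V + 2 V V\right) \frac{1}{V - 2}}{3} = \frac{\left(V + 2 V^{2}\right) \frac{1}{-2 + V}}{3} = \frac{\frac{1}{-2 + V} \left(V + 2 V^{2}\right)}{3} = \frac{V + 2 V^{2}}{3 \left(-2 + V\right)}$)
$\frac{313 + 40}{\left(-9 + c{\left(1 \right)}\right) \left(-3 - 3\right) - 405} = \frac{313 + 40}{\left(-9 + \frac{1}{3} \cdot 1 \frac{1}{-2 + 1} \left(1 + 2 \cdot 1\right)\right) \left(-3 - 3\right) - 405} = \frac{353}{\left(-9 + \frac{1}{3} \cdot 1 \frac{1}{-1} \left(1 + 2\right)\right) \left(-3 - 3\right) - 405} = \frac{353}{\left(-9 + \frac{1}{3} \cdot 1 \left(-1\right) 3\right) \left(-6\right) - 405} = \frac{353}{\left(-9 - 1\right) \left(-6\right) - 405} = \frac{353}{\left(-10\right) \left(-6\right) - 405} = \frac{353}{60 - 405} = \frac{353}{-345} = 353 \left(- \frac{1}{345}\right) = - \frac{353}{345}$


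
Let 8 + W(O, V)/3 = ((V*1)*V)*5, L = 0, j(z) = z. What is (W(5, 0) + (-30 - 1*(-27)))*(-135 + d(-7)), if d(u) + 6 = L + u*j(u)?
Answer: 2484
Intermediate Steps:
W(O, V) = -24 + 15*V**2 (W(O, V) = -24 + 3*(((V*1)*V)*5) = -24 + 3*((V*V)*5) = -24 + 3*(V**2*5) = -24 + 3*(5*V**2) = -24 + 15*V**2)
d(u) = -6 + u**2 (d(u) = -6 + (0 + u*u) = -6 + (0 + u**2) = -6 + u**2)
(W(5, 0) + (-30 - 1*(-27)))*(-135 + d(-7)) = ((-24 + 15*0**2) + (-30 - 1*(-27)))*(-135 + (-6 + (-7)**2)) = ((-24 + 15*0) + (-30 + 27))*(-135 + (-6 + 49)) = ((-24 + 0) - 3)*(-135 + 43) = (-24 - 3)*(-92) = -27*(-92) = 2484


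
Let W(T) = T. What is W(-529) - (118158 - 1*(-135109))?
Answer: -253796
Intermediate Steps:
W(-529) - (118158 - 1*(-135109)) = -529 - (118158 - 1*(-135109)) = -529 - (118158 + 135109) = -529 - 1*253267 = -529 - 253267 = -253796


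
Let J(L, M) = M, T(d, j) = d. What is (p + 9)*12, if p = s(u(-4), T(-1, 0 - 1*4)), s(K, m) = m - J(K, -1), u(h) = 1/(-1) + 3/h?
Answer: 108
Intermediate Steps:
u(h) = -1 + 3/h (u(h) = 1*(-1) + 3/h = -1 + 3/h)
s(K, m) = 1 + m (s(K, m) = m - 1*(-1) = m + 1 = 1 + m)
p = 0 (p = 1 - 1 = 0)
(p + 9)*12 = (0 + 9)*12 = 9*12 = 108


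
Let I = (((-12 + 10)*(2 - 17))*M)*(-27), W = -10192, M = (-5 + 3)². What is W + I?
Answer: -13432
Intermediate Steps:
M = 4 (M = (-2)² = 4)
I = -3240 (I = (((-12 + 10)*(2 - 17))*4)*(-27) = (-2*(-15)*4)*(-27) = (30*4)*(-27) = 120*(-27) = -3240)
W + I = -10192 - 3240 = -13432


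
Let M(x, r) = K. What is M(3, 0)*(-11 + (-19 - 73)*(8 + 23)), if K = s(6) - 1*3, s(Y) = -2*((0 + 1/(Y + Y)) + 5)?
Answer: 226177/6 ≈ 37696.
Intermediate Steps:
s(Y) = -10 - 1/Y (s(Y) = -2*((0 + 1/(2*Y)) + 5) = -2*(1/(2*Y) + 5) = -2*(5 + 1/(2*Y)) = -10 - 1/Y)
K = -79/6 (K = (-10 - 1/6) - 1*3 = (-10 - 1*⅙) - 3 = (-10 - ⅙) - 3 = -61/6 - 3 = -79/6 ≈ -13.167)
M(x, r) = -79/6
M(3, 0)*(-11 + (-19 - 73)*(8 + 23)) = -79*(-11 + (-19 - 73)*(8 + 23))/6 = -79*(-11 - 92*31)/6 = -79*(-11 - 2852)/6 = -79/6*(-2863) = 226177/6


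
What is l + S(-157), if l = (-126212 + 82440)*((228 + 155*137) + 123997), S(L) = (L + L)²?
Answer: -6366976524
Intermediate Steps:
S(L) = 4*L² (S(L) = (2*L)² = 4*L²)
l = -6367075120 (l = -43772*((228 + 21235) + 123997) = -43772*(21463 + 123997) = -43772*145460 = -6367075120)
l + S(-157) = -6367075120 + 4*(-157)² = -6367075120 + 4*24649 = -6367075120 + 98596 = -6366976524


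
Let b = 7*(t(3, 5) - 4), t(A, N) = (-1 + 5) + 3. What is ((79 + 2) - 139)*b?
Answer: -1218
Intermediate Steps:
t(A, N) = 7 (t(A, N) = 4 + 3 = 7)
b = 21 (b = 7*(7 - 4) = 7*3 = 21)
((79 + 2) - 139)*b = ((79 + 2) - 139)*21 = (81 - 139)*21 = -58*21 = -1218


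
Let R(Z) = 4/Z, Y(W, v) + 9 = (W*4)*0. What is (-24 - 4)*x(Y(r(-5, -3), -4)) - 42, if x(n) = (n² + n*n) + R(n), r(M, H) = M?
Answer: -41090/9 ≈ -4565.6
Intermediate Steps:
Y(W, v) = -9 (Y(W, v) = -9 + (W*4)*0 = -9 + (4*W)*0 = -9 + 0 = -9)
x(n) = 2*n² + 4/n (x(n) = (n² + n*n) + 4/n = (n² + n²) + 4/n = 2*n² + 4/n)
(-24 - 4)*x(Y(r(-5, -3), -4)) - 42 = (-24 - 4)*(2*(2 + (-9)³)/(-9)) - 42 = -56*(-1)*(2 - 729)/9 - 42 = -56*(-1)*(-727)/9 - 42 = -28*1454/9 - 42 = -40712/9 - 42 = -41090/9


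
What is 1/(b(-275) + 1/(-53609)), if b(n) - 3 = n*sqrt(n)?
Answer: 8621721034/59768682374549151 + 3951646711375*I*sqrt(11)/59768682374549151 ≈ 1.4425e-7 + 0.00021928*I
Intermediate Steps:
b(n) = 3 + n**(3/2) (b(n) = 3 + n*sqrt(n) = 3 + n**(3/2))
1/(b(-275) + 1/(-53609)) = 1/((3 + (-275)**(3/2)) + 1/(-53609)) = 1/((3 - 1375*I*sqrt(11)) - 1/53609) = 1/(160826/53609 - 1375*I*sqrt(11))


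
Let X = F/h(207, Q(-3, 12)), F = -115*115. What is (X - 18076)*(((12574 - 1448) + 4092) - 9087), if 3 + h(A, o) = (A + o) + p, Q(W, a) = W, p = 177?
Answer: -41972537843/378 ≈ -1.1104e+8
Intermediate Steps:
F = -13225
h(A, o) = 174 + A + o (h(A, o) = -3 + ((A + o) + 177) = -3 + (177 + A + o) = 174 + A + o)
X = -13225/378 (X = -13225/(174 + 207 - 3) = -13225/378 ≈ -34.987)
(X - 18076)*(((12574 - 1448) + 4092) - 9087) = (-13225/378 - 18076)*(((12574 - 1448) + 4092) - 9087) = -6845953*((11126 + 4092) - 9087)/378 = -6845953*(15218 - 9087)/378 = -6845953/378*6131 = -41972537843/378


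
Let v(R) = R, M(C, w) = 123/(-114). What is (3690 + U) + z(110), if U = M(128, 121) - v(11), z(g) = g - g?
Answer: 139761/38 ≈ 3677.9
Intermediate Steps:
M(C, w) = -41/38 (M(C, w) = 123*(-1/114) = -41/38)
z(g) = 0
U = -459/38 (U = -41/38 - 1*11 = -41/38 - 11 = -459/38 ≈ -12.079)
(3690 + U) + z(110) = (3690 - 459/38) + 0 = 139761/38 + 0 = 139761/38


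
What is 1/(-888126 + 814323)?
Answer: -1/73803 ≈ -1.3550e-5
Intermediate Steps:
1/(-888126 + 814323) = 1/(-73803) = -1/73803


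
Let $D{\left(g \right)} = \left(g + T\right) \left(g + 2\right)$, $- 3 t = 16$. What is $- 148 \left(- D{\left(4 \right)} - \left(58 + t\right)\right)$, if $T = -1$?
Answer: $\frac{31376}{3} \approx 10459.0$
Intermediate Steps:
$t = - \frac{16}{3}$ ($t = \left(- \frac{1}{3}\right) 16 = - \frac{16}{3} \approx -5.3333$)
$D{\left(g \right)} = \left(-1 + g\right) \left(2 + g\right)$ ($D{\left(g \right)} = \left(g - 1\right) \left(g + 2\right) = \left(-1 + g\right) \left(2 + g\right)$)
$- 148 \left(- D{\left(4 \right)} - \left(58 + t\right)\right) = - 148 \left(- (-2 + 4 + 4^{2}) - \frac{158}{3}\right) = - 148 \left(- (-2 + 4 + 16) + \left(-58 + \frac{16}{3}\right)\right) = - 148 \left(\left(-1\right) 18 - \frac{158}{3}\right) = - 148 \left(-18 - \frac{158}{3}\right) = \left(-148\right) \left(- \frac{212}{3}\right) = \frac{31376}{3}$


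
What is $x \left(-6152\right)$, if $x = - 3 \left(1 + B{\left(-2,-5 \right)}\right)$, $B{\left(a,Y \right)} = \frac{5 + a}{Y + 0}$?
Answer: $\frac{36912}{5} \approx 7382.4$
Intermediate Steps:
$B{\left(a,Y \right)} = \frac{5 + a}{Y}$
$x = - \frac{6}{5}$ ($x = - 3 \left(1 + \frac{5 - 2}{-5}\right) = - 3 \left(1 - \frac{3}{5}\right) = \left(-3\right) \frac{2}{5} = - \frac{6}{5} \approx -1.2$)
$x \left(-6152\right) = \left(- \frac{6}{5}\right) \left(-6152\right) = \frac{36912}{5}$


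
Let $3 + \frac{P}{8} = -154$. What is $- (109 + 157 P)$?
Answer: $197083$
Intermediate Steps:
$P = -1256$ ($P = -24 + 8 \left(-154\right) = -24 - 1232 = -1256$)
$- (109 + 157 P) = - (109 + 157 \left(-1256\right)) = - (109 - 197192) = \left(-1\right) \left(-197083\right) = 197083$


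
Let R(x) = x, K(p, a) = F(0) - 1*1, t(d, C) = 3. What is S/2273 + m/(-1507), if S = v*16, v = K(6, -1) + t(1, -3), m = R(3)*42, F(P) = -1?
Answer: -262286/3425411 ≈ -0.076571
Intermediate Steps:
K(p, a) = -2 (K(p, a) = -1 - 1*1 = -1 - 1 = -2)
m = 126 (m = 3*42 = 126)
v = 1 (v = -2 + 3 = 1)
S = 16 (S = 1*16 = 16)
S/2273 + m/(-1507) = 16/2273 + 126/(-1507) = 16*(1/2273) + 126*(-1/1507) = 16/2273 - 126/1507 = -262286/3425411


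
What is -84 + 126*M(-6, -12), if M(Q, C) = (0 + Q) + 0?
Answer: -840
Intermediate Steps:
M(Q, C) = Q (M(Q, C) = Q + 0 = Q)
-84 + 126*M(-6, -12) = -84 + 126*(-6) = -84 - 756 = -840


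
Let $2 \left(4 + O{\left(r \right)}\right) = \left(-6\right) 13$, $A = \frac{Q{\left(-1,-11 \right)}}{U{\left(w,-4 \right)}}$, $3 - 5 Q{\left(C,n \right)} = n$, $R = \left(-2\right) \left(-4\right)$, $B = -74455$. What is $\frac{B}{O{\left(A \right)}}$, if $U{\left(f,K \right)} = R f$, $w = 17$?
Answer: $\frac{74455}{43} \approx 1731.5$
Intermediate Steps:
$R = 8$
$Q{\left(C,n \right)} = \frac{3}{5} - \frac{n}{5}$
$U{\left(f,K \right)} = 8 f$
$A = \frac{7}{340}$ ($A = \frac{\frac{3}{5} - - \frac{11}{5}}{8 \cdot 17} = \frac{\frac{3}{5} + \frac{11}{5}}{136} = \frac{14}{5} \cdot \frac{1}{136} = \frac{7}{340} \approx 0.020588$)
$O{\left(r \right)} = -43$ ($O{\left(r \right)} = -4 + \frac{\left(-6\right) 13}{2} = -4 + \frac{1}{2} \left(-78\right) = -4 - 39 = -43$)
$\frac{B}{O{\left(A \right)}} = - \frac{74455}{-43} = \left(-74455\right) \left(- \frac{1}{43}\right) = \frac{74455}{43}$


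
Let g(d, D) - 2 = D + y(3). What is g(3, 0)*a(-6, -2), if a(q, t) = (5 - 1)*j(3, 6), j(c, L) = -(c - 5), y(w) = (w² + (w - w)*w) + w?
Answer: 112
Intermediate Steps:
y(w) = w + w² (y(w) = (w² + 0*w) + w = (w² + 0) + w = w² + w = w + w²)
g(d, D) = 14 + D (g(d, D) = 2 + (D + 3*(1 + 3)) = 2 + (D + 3*4) = 2 + (D + 12) = 2 + (12 + D) = 14 + D)
j(c, L) = 5 - c (j(c, L) = -(-5 + c) = 5 - c)
a(q, t) = 8 (a(q, t) = (5 - 1)*(5 - 1*3) = 4*(5 - 3) = 4*2 = 8)
g(3, 0)*a(-6, -2) = (14 + 0)*8 = 14*8 = 112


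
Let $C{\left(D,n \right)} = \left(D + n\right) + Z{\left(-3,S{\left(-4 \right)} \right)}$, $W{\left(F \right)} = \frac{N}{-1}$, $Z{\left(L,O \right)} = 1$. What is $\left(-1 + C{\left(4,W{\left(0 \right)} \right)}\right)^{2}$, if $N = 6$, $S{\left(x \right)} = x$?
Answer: $4$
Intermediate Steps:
$W{\left(F \right)} = -6$ ($W{\left(F \right)} = \frac{6}{-1} = 6 \left(-1\right) = -6$)
$C{\left(D,n \right)} = 1 + D + n$ ($C{\left(D,n \right)} = \left(D + n\right) + 1 = 1 + D + n$)
$\left(-1 + C{\left(4,W{\left(0 \right)} \right)}\right)^{2} = \left(-1 + \left(1 + 4 - 6\right)\right)^{2} = \left(-1 - 1\right)^{2} = \left(-2\right)^{2} = 4$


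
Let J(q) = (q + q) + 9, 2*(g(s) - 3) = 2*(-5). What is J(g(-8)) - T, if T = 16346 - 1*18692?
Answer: 2351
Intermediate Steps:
g(s) = -2 (g(s) = 3 + (2*(-5))/2 = 3 + (½)*(-10) = 3 - 5 = -2)
J(q) = 9 + 2*q (J(q) = 2*q + 9 = 9 + 2*q)
T = -2346 (T = 16346 - 18692 = -2346)
J(g(-8)) - T = (9 + 2*(-2)) - 1*(-2346) = (9 - 4) + 2346 = 5 + 2346 = 2351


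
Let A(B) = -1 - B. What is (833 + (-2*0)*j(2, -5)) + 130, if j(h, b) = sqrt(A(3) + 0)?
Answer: 963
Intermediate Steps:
j(h, b) = 2*I (j(h, b) = sqrt((-1 - 1*3) + 0) = sqrt((-1 - 3) + 0) = sqrt(-4 + 0) = sqrt(-4) = 2*I)
(833 + (-2*0)*j(2, -5)) + 130 = (833 + (-2*0)*(2*I)) + 130 = (833 + 0*(2*I)) + 130 = (833 + 0) + 130 = 833 + 130 = 963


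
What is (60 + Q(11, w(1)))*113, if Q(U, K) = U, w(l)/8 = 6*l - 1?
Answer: 8023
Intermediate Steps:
w(l) = -8 + 48*l (w(l) = 8*(6*l - 1) = 8*(-1 + 6*l) = -8 + 48*l)
(60 + Q(11, w(1)))*113 = (60 + 11)*113 = 71*113 = 8023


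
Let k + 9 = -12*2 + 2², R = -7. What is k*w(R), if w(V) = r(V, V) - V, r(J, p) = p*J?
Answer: -1624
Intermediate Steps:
r(J, p) = J*p
k = -29 (k = -9 + (-12*2 + 2²) = -9 + (-24 + 4) = -9 - 20 = -29)
w(V) = V² - V (w(V) = V*V - V = V² - V)
k*w(R) = -(-203)*(-1 - 7) = -(-203)*(-8) = -29*56 = -1624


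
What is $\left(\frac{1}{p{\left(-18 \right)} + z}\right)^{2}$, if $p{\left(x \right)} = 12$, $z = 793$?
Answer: $\frac{1}{648025} \approx 1.5432 \cdot 10^{-6}$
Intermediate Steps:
$\left(\frac{1}{p{\left(-18 \right)} + z}\right)^{2} = \left(\frac{1}{12 + 793}\right)^{2} = \left(\frac{1}{805}\right)^{2} = \frac{1}{648025}$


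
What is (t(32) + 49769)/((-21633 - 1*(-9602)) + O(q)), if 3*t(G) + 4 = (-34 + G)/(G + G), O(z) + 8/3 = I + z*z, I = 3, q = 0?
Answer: -4777695/1154944 ≈ -4.1367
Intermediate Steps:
O(z) = 1/3 + z**2 (O(z) = -8/3 + (3 + z*z) = -8/3 + (3 + z**2) = 1/3 + z**2)
t(G) = -4/3 + (-34 + G)/(6*G) (t(G) = -4/3 + ((-34 + G)/(G + G))/3 = -4/3 + ((-34 + G)/((2*G)))/3 = -4/3 + ((-34 + G)*(1/(2*G)))/3 = -4/3 + ((-34 + G)/(2*G))/3 = -4/3 + (-34 + G)/(6*G))
(t(32) + 49769)/((-21633 - 1*(-9602)) + O(q)) = ((1/6)*(-34 - 7*32)/32 + 49769)/((-21633 - 1*(-9602)) + (1/3 + 0**2)) = ((1/6)*(1/32)*(-34 - 224) + 49769)/((-21633 + 9602) + (1/3 + 0)) = ((1/6)*(1/32)*(-258) + 49769)/(-12031 + 1/3) = (-43/32 + 49769)/(-36092/3) = (1592565/32)*(-3/36092) = -4777695/1154944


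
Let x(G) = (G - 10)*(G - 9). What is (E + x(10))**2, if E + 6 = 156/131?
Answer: 396900/17161 ≈ 23.128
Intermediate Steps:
E = -630/131 (E = -6 + 156/131 = -630/131 ≈ -4.8092)
x(G) = (-10 + G)*(-9 + G)
(E + x(10))**2 = (-630/131 + (90 + 10**2 - 19*10))**2 = (-630/131 + (90 + 100 - 190))**2 = (-630/131 + 0)**2 = (-630/131)**2 = 396900/17161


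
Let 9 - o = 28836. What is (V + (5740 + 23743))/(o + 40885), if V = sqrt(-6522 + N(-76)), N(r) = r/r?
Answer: 29483/12058 + I*sqrt(6521)/12058 ≈ 2.4451 + 0.006697*I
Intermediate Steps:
o = -28827 (o = 9 - 1*28836 = 9 - 28836 = -28827)
N(r) = 1
V = I*sqrt(6521) (V = sqrt(-6522 + 1) = sqrt(-6521) = I*sqrt(6521) ≈ 80.753*I)
(V + (5740 + 23743))/(o + 40885) = (I*sqrt(6521) + (5740 + 23743))/(-28827 + 40885) = (I*sqrt(6521) + 29483)/12058 = (29483 + I*sqrt(6521))*(1/12058) = 29483/12058 + I*sqrt(6521)/12058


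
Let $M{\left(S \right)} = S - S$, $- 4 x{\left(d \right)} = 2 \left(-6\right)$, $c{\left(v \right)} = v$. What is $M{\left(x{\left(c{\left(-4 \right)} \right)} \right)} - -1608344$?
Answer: $1608344$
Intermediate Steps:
$x{\left(d \right)} = 3$ ($x{\left(d \right)} = - \frac{2 \left(-6\right)}{4} = \left(- \frac{1}{4}\right) \left(-12\right) = 3$)
$M{\left(S \right)} = 0$
$M{\left(x{\left(c{\left(-4 \right)} \right)} \right)} - -1608344 = 0 - -1608344 = 0 + 1608344 = 1608344$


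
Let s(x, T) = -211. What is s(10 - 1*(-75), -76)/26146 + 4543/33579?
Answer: 15956587/125422362 ≈ 0.12722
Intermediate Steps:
s(10 - 1*(-75), -76)/26146 + 4543/33579 = -211/26146 + 4543/33579 = -211*1/26146 + 4543*(1/33579) = -211/26146 + 649/4797 = 15956587/125422362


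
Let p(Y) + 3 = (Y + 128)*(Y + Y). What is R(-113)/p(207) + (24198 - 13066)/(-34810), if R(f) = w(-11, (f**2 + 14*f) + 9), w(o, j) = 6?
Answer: -257275804/804615745 ≈ -0.31975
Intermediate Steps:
p(Y) = -3 + 2*Y*(128 + Y) (p(Y) = -3 + (Y + 128)*(Y + Y) = -3 + (128 + Y)*(2*Y) = -3 + 2*Y*(128 + Y))
R(f) = 6
R(-113)/p(207) + (24198 - 13066)/(-34810) = 6/(-3 + 2*207**2 + 256*207) + (24198 - 13066)/(-34810) = 6/(-3 + 2*42849 + 52992) + 11132*(-1/34810) = 6/(-3 + 85698 + 52992) - 5566/17405 = 6/138687 - 5566/17405 = 6*(1/138687) - 5566/17405 = 2/46229 - 5566/17405 = -257275804/804615745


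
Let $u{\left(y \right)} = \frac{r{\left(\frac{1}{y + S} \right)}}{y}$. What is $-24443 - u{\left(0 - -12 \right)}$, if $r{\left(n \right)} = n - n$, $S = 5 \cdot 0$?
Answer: $-24443$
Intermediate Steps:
$S = 0$
$r{\left(n \right)} = 0$
$u{\left(y \right)} = 0$ ($u{\left(y \right)} = \frac{0}{y} = 0$)
$-24443 - u{\left(0 - -12 \right)} = -24443 - 0 = -24443 + 0 = -24443$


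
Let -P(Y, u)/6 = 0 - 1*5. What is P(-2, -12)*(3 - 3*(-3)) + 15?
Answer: 375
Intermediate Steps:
P(Y, u) = 30 (P(Y, u) = -6*(0 - 1*5) = -6*(0 - 5) = -6*(-5) = 30)
P(-2, -12)*(3 - 3*(-3)) + 15 = 30*(3 - 3*(-3)) + 15 = 30*(3 + 9) + 15 = 30*12 + 15 = 360 + 15 = 375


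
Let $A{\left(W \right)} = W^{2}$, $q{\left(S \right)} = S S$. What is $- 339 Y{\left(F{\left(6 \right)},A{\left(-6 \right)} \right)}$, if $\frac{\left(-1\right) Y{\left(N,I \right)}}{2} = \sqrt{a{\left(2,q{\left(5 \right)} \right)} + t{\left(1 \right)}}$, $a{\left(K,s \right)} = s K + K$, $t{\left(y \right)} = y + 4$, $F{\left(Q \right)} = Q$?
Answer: $678 \sqrt{57} \approx 5118.8$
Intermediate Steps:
$t{\left(y \right)} = 4 + y$
$q{\left(S \right)} = S^{2}$
$a{\left(K,s \right)} = K + K s$ ($a{\left(K,s \right)} = K s + K = K + K s$)
$Y{\left(N,I \right)} = - 2 \sqrt{57}$ ($Y{\left(N,I \right)} = - 2 \sqrt{2 \left(1 + 5^{2}\right) + \left(4 + 1\right)} = - 2 \sqrt{2 \left(1 + 25\right) + 5} = - 2 \sqrt{2 \cdot 26 + 5} = - 2 \sqrt{52 + 5} = - 2 \sqrt{57}$)
$- 339 Y{\left(F{\left(6 \right)},A{\left(-6 \right)} \right)} = - 339 \left(- 2 \sqrt{57}\right) = 678 \sqrt{57}$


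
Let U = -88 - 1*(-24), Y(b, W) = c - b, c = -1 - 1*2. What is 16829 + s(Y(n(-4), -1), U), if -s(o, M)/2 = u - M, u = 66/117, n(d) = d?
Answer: 651295/39 ≈ 16700.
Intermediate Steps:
c = -3 (c = -1 - 2 = -3)
Y(b, W) = -3 - b
U = -64 (U = -88 + 24 = -64)
u = 22/39 (u = 66*(1/117) = 22/39 ≈ 0.56410)
s(o, M) = -44/39 + 2*M (s(o, M) = -2*(22/39 - M) = -44/39 + 2*M)
16829 + s(Y(n(-4), -1), U) = 16829 + (-44/39 + 2*(-64)) = 16829 + (-44/39 - 128) = 16829 - 5036/39 = 651295/39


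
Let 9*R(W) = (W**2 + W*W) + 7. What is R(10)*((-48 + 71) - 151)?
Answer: -2944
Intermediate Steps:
R(W) = 7/9 + 2*W**2/9 (R(W) = ((W**2 + W*W) + 7)/9 = ((W**2 + W**2) + 7)/9 = (2*W**2 + 7)/9 = (7 + 2*W**2)/9 = 7/9 + 2*W**2/9)
R(10)*((-48 + 71) - 151) = (7/9 + (2/9)*10**2)*((-48 + 71) - 151) = (7/9 + (2/9)*100)*(23 - 151) = (7/9 + 200/9)*(-128) = 23*(-128) = -2944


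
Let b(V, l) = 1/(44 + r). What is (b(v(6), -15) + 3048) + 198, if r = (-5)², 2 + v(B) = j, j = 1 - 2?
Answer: 223975/69 ≈ 3246.0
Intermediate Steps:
j = -1
v(B) = -3 (v(B) = -2 - 1 = -3)
r = 25
b(V, l) = 1/69 (b(V, l) = 1/(44 + 25) = 1/69)
(b(v(6), -15) + 3048) + 198 = (1/69 + 3048) + 198 = 210313/69 + 198 = 223975/69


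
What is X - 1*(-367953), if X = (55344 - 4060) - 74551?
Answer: 344686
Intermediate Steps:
X = -23267 (X = 51284 - 74551 = -23267)
X - 1*(-367953) = -23267 - 1*(-367953) = -23267 + 367953 = 344686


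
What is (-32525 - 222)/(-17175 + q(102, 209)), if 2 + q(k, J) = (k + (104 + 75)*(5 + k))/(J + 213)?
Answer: 13819234/7229439 ≈ 1.9115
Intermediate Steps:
q(k, J) = -2 + (895 + 180*k)/(213 + J) (q(k, J) = -2 + (k + (104 + 75)*(5 + k))/(J + 213) = -2 + (k + 179*(5 + k))/(213 + J) = -2 + (k + (895 + 179*k))/(213 + J) = -2 + (895 + 180*k)/(213 + J))
(-32525 - 222)/(-17175 + q(102, 209)) = (-32525 - 222)/(-17175 + (469 - 2*209 + 180*102)/(213 + 209)) = -32747/(-17175 + (469 - 418 + 18360)/422) = -32747/(-17175 + (1/422)*18411) = -32747/(-17175 + 18411/422) = -32747/(-7229439/422) = -32747*(-422/7229439) = 13819234/7229439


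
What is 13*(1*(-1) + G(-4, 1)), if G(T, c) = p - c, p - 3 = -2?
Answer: -13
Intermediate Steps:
p = 1 (p = 3 - 2 = 1)
G(T, c) = 1 - c
13*(1*(-1) + G(-4, 1)) = 13*(1*(-1) + (1 - 1*1)) = 13*(-1 + (1 - 1)) = 13*(-1 + 0) = 13*(-1) = -13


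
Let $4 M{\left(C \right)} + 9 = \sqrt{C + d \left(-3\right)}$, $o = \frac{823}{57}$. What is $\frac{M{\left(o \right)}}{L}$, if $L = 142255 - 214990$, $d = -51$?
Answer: $\frac{3}{96980} - \frac{\sqrt{136002}}{8291790} \approx -1.3542 \cdot 10^{-5}$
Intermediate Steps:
$L = -72735$ ($L = 142255 - 214990 = -72735$)
$o = \frac{823}{57}$ ($o = 823 \cdot \frac{1}{57} = \frac{823}{57} \approx 14.439$)
$M{\left(C \right)} = - \frac{9}{4} + \frac{\sqrt{153 + C}}{4}$ ($M{\left(C \right)} = - \frac{9}{4} + \frac{\sqrt{C - -153}}{4} = - \frac{9}{4} + \frac{\sqrt{C + 153}}{4} = - \frac{9}{4} + \frac{\sqrt{153 + C}}{4}$)
$\frac{M{\left(o \right)}}{L} = \frac{- \frac{9}{4} + \frac{\sqrt{153 + \frac{823}{57}}}{4}}{-72735} = \left(- \frac{9}{4} + \frac{\sqrt{\frac{9544}{57}}}{4}\right) \left(- \frac{1}{72735}\right) = \left(- \frac{9}{4} + \frac{\frac{2}{57} \sqrt{136002}}{4}\right) \left(- \frac{1}{72735}\right) = \left(- \frac{9}{4} + \frac{\sqrt{136002}}{114}\right) \left(- \frac{1}{72735}\right) = \frac{3}{96980} - \frac{\sqrt{136002}}{8291790}$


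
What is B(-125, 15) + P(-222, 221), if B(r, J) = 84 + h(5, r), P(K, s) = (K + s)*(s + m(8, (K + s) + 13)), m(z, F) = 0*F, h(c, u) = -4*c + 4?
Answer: -153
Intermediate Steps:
h(c, u) = 4 - 4*c
m(z, F) = 0
P(K, s) = s*(K + s) (P(K, s) = (K + s)*(s + 0) = (K + s)*s = s*(K + s))
B(r, J) = 68 (B(r, J) = 84 + (4 - 4*5) = 84 + (4 - 20) = 84 - 16 = 68)
B(-125, 15) + P(-222, 221) = 68 + 221*(-222 + 221) = 68 + 221*(-1) = 68 - 221 = -153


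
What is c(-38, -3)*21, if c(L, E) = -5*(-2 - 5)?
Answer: 735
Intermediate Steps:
c(L, E) = 35 (c(L, E) = -5*(-7) = 35)
c(-38, -3)*21 = 35*21 = 735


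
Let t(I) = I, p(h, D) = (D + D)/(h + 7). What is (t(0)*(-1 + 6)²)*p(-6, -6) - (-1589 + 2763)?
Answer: -1174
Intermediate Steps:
p(h, D) = 2*D/(7 + h) (p(h, D) = (2*D)/(7 + h) = 2*D/(7 + h))
(t(0)*(-1 + 6)²)*p(-6, -6) - (-1589 + 2763) = (0*(-1 + 6)²)*(2*(-6)/(7 - 6)) - (-1589 + 2763) = (0*5²)*(2*(-6)/1) - 1*1174 = (0*25)*(2*(-6)*1) - 1174 = 0*(-12) - 1174 = 0 - 1174 = -1174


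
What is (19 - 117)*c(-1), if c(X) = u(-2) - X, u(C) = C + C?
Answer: 294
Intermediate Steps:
u(C) = 2*C
c(X) = -4 - X (c(X) = 2*(-2) - X = -4 - X)
(19 - 117)*c(-1) = (19 - 117)*(-4 - 1*(-1)) = -98*(-4 + 1) = -98*(-3) = 294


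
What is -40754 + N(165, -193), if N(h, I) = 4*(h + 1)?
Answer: -40090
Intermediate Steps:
N(h, I) = 4 + 4*h (N(h, I) = 4*(1 + h) = 4 + 4*h)
-40754 + N(165, -193) = -40754 + (4 + 4*165) = -40754 + (4 + 660) = -40754 + 664 = -40090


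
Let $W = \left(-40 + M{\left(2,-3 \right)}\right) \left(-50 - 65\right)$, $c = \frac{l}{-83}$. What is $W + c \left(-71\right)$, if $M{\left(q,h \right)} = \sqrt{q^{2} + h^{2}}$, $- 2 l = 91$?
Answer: $\frac{757139}{166} - 115 \sqrt{13} \approx 4146.4$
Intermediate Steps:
$l = - \frac{91}{2}$ ($l = \left(- \frac{1}{2}\right) 91 = - \frac{91}{2} \approx -45.5$)
$M{\left(q,h \right)} = \sqrt{h^{2} + q^{2}}$
$c = \frac{91}{166}$ ($c = - \frac{91}{2 \left(-83\right)} = \left(- \frac{91}{2}\right) \left(- \frac{1}{83}\right) = \frac{91}{166} \approx 0.54819$)
$W = 4600 - 115 \sqrt{13}$ ($W = \left(-40 + \sqrt{\left(-3\right)^{2} + 2^{2}}\right) \left(-50 - 65\right) = \left(-40 + \sqrt{9 + 4}\right) \left(-115\right) = \left(-40 + \sqrt{13}\right) \left(-115\right) = 4600 - 115 \sqrt{13} \approx 4185.4$)
$W + c \left(-71\right) = \left(4600 - 115 \sqrt{13}\right) + \frac{91}{166} \left(-71\right) = \left(4600 - 115 \sqrt{13}\right) - \frac{6461}{166} = \frac{757139}{166} - 115 \sqrt{13}$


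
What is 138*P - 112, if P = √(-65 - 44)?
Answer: -112 + 138*I*√109 ≈ -112.0 + 1440.8*I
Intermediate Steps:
P = I*√109 (P = √(-109) = I*√109 ≈ 10.44*I)
138*P - 112 = 138*(I*√109) - 112 = 138*I*√109 - 112 = -112 + 138*I*√109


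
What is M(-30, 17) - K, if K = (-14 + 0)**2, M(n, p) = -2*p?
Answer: -230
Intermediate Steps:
K = 196 (K = (-14)**2 = 196)
M(-30, 17) - K = -2*17 - 1*196 = -34 - 196 = -230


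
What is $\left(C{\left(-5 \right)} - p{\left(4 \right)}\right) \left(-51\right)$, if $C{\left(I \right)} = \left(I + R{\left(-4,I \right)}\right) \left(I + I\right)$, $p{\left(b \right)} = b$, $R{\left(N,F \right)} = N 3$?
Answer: $-8466$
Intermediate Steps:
$R{\left(N,F \right)} = 3 N$
$C{\left(I \right)} = 2 I \left(-12 + I\right)$ ($C{\left(I \right)} = \left(I + 3 \left(-4\right)\right) \left(I + I\right) = \left(I - 12\right) 2 I = \left(-12 + I\right) 2 I = 2 I \left(-12 + I\right)$)
$\left(C{\left(-5 \right)} - p{\left(4 \right)}\right) \left(-51\right) = \left(2 \left(-5\right) \left(-12 - 5\right) - 4\right) \left(-51\right) = \left(2 \left(-5\right) \left(-17\right) - 4\right) \left(-51\right) = \left(170 - 4\right) \left(-51\right) = 166 \left(-51\right) = -8466$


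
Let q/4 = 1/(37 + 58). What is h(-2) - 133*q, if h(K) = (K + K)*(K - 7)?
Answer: 152/5 ≈ 30.400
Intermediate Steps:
h(K) = 2*K*(-7 + K) (h(K) = (2*K)*(-7 + K) = 2*K*(-7 + K))
q = 4/95 (q = 4/(37 + 58) = 4/95 ≈ 0.042105)
h(-2) - 133*q = 2*(-2)*(-7 - 2) - 133*4/95 = 2*(-2)*(-9) - 28/5 = 36 - 28/5 = 152/5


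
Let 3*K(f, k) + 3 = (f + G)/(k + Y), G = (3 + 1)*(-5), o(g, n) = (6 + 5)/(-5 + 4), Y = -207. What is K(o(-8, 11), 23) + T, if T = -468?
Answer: -258857/552 ≈ -468.94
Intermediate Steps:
o(g, n) = -11 (o(g, n) = 11/(-1) = 11*(-1) = -11)
G = -20 (G = 4*(-5) = -20)
K(f, k) = -1 + (-20 + f)/(3*(-207 + k)) (K(f, k) = -1 + ((f - 20)/(k - 207))/3 = -1 + ((-20 + f)/(-207 + k))/3 = -1 + (-20 + f)/(3*(-207 + k)))
K(o(-8, 11), 23) + T = (601 - 11 - 3*23)/(3*(-207 + 23)) - 468 = (1/3)*(601 - 11 - 69)/(-184) - 468 = (1/3)*(-1/184)*521 - 468 = -521/552 - 468 = -258857/552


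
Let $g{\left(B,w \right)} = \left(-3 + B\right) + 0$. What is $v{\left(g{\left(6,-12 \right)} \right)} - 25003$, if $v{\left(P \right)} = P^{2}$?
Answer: $-24994$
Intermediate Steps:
$g{\left(B,w \right)} = -3 + B$
$v{\left(g{\left(6,-12 \right)} \right)} - 25003 = \left(-3 + 6\right)^{2} - 25003 = 3^{2} - 25003 = 9 - 25003 = -24994$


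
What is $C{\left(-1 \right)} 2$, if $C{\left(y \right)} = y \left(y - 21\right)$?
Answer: $44$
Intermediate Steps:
$C{\left(y \right)} = y \left(-21 + y\right)$
$C{\left(-1 \right)} 2 = - (-21 - 1) 2 = \left(-1\right) \left(-22\right) 2 = 22 \cdot 2 = 44$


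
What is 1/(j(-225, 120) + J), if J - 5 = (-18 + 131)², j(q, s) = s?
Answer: 1/12894 ≈ 7.7555e-5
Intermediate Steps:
J = 12774 (J = 5 + (-18 + 131)² = 5 + 113² = 5 + 12769 = 12774)
1/(j(-225, 120) + J) = 1/(120 + 12774) = 1/12894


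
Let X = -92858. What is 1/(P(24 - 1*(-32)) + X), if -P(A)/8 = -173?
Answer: -1/91474 ≈ -1.0932e-5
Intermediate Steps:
P(A) = 1384 (P(A) = -8*(-173) = 1384)
1/(P(24 - 1*(-32)) + X) = 1/(1384 - 92858) = 1/(-91474) = -1/91474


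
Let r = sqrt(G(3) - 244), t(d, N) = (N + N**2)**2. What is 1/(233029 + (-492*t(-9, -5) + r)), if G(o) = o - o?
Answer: 36229/1312540685 - 2*I*sqrt(61)/1312540685 ≈ 2.7602e-5 - 1.1901e-8*I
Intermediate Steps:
G(o) = 0
r = 2*I*sqrt(61) (r = sqrt(0 - 244) = sqrt(-244) = 2*I*sqrt(61) ≈ 15.62*I)
1/(233029 + (-492*t(-9, -5) + r)) = 1/(233029 + (-492*(-5)**2*(1 - 5)**2 + 2*I*sqrt(61))) = 1/(233029 + (-12300*(-4)**2 + 2*I*sqrt(61))) = 1/(233029 + (-12300*16 + 2*I*sqrt(61))) = 1/(233029 + (-492*400 + 2*I*sqrt(61))) = 1/(233029 + (-196800 + 2*I*sqrt(61))) = 1/(36229 + 2*I*sqrt(61))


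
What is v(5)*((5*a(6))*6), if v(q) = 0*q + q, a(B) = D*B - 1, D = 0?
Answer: -150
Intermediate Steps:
a(B) = -1 (a(B) = 0*B - 1 = 0 - 1 = -1)
v(q) = q (v(q) = 0 + q = q)
v(5)*((5*a(6))*6) = 5*((5*(-1))*6) = 5*(-5*6) = 5*(-30) = -150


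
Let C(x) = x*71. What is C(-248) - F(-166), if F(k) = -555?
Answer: -17053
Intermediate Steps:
C(x) = 71*x
C(-248) - F(-166) = 71*(-248) - 1*(-555) = -17608 + 555 = -17053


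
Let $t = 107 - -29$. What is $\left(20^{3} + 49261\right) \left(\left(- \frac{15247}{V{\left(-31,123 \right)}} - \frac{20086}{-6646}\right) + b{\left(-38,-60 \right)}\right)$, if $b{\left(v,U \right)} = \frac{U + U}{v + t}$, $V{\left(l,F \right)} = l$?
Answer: $\frac{142677108069366}{5047637} \approx 2.8266 \cdot 10^{7}$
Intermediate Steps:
$t = 136$ ($t = 107 + 29 = 136$)
$b{\left(v,U \right)} = \frac{2 U}{136 + v}$ ($b{\left(v,U \right)} = \frac{U + U}{v + 136} = \frac{2 U}{136 + v}$)
$\left(20^{3} + 49261\right) \left(\left(- \frac{15247}{V{\left(-31,123 \right)}} - \frac{20086}{-6646}\right) + b{\left(-38,-60 \right)}\right) = \left(20^{3} + 49261\right) \left(\left(- \frac{15247}{-31} - \frac{20086}{-6646}\right) + 2 \left(-60\right) \frac{1}{136 - 38}\right) = \left(8000 + 49261\right) \left(\left(\left(-15247\right) \left(- \frac{1}{31}\right) - - \frac{10043}{3323}\right) + 2 \left(-60\right) \frac{1}{98}\right) = 57261 \left(\left(\frac{15247}{31} + \frac{10043}{3323}\right) + 2 \left(-60\right) \frac{1}{98}\right) = 57261 \left(\frac{50977114}{103013} - \frac{60}{49}\right) = 57261 \cdot \frac{2491697806}{5047637} = \frac{142677108069366}{5047637}$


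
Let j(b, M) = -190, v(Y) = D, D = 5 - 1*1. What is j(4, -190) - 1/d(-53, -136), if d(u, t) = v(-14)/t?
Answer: -156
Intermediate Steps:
D = 4 (D = 5 - 1 = 4)
v(Y) = 4
d(u, t) = 4/t
j(4, -190) - 1/d(-53, -136) = -190 - 1/(4/(-136)) = -190 - 1/(4*(-1/136)) = -190 - 1/(-1/34) = -190 - 1*(-34) = -190 + 34 = -156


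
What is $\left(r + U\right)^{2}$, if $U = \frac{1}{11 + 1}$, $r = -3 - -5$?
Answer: $\frac{625}{144} \approx 4.3403$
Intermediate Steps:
$r = 2$ ($r = -3 + 5 = 2$)
$U = \frac{1}{12} \approx 0.083333$
$\left(r + U\right)^{2} = \left(2 + \frac{1}{12}\right)^{2} = \left(\frac{25}{12}\right)^{2} = \frac{625}{144}$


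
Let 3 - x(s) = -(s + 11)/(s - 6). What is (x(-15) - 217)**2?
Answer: 20160100/441 ≈ 45715.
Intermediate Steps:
x(s) = 3 + (11 + s)/(-6 + s) (x(s) = 3 - (-1)*(s + 11)/(s - 6) = 3 - (-1)*(11 + s)/(-6 + s) = 3 + (11 + s)/(-6 + s))
(x(-15) - 217)**2 = ((-7 + 4*(-15))/(-6 - 15) - 217)**2 = ((-7 - 60)/(-21) - 217)**2 = (-1/21*(-67) - 217)**2 = (67/21 - 217)**2 = (-4490/21)**2 = 20160100/441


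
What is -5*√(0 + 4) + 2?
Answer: -8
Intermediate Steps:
-5*√(0 + 4) + 2 = -5*√4 + 2 = -5*2 + 2 = -10 + 2 = -8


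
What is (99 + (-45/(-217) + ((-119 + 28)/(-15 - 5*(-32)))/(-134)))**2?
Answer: 174982241281411369/17777270016100 ≈ 9843.0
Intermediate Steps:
(99 + (-45/(-217) + ((-119 + 28)/(-15 - 5*(-32)))/(-134)))**2 = (99 + (-45*(-1/217) - 91/(-15 + 160)*(-1/134)))**2 = (99 + (45/217 - 91/145*(-1/134)))**2 = (99 + (45/217 + 91/19430))**2 = (99 + 894097/4216310)**2 = (418308787/4216310)**2 = 174982241281411369/17777270016100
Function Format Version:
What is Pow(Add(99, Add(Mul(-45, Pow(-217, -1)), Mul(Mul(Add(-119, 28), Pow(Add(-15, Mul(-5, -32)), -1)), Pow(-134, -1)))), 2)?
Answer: Rational(174982241281411369, 17777270016100) ≈ 9843.0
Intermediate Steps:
Pow(Add(99, Add(Mul(-45, Pow(-217, -1)), Mul(Mul(Add(-119, 28), Pow(Add(-15, Mul(-5, -32)), -1)), Pow(-134, -1)))), 2) = Pow(Add(99, Add(Mul(-45, Rational(-1, 217)), Mul(Mul(-91, Pow(Add(-15, 160), -1)), Rational(-1, 134)))), 2) = Pow(Add(99, Add(Rational(45, 217), Mul(Mul(-91, Pow(145, -1)), Rational(-1, 134)))), 2) = Pow(Add(99, Add(Rational(45, 217), Mul(Mul(-91, Rational(1, 145)), Rational(-1, 134)))), 2) = Pow(Add(99, Add(Rational(45, 217), Mul(Rational(-91, 145), Rational(-1, 134)))), 2) = Pow(Add(99, Add(Rational(45, 217), Rational(91, 19430))), 2) = Pow(Add(99, Rational(894097, 4216310)), 2) = Pow(Rational(418308787, 4216310), 2) = Rational(174982241281411369, 17777270016100)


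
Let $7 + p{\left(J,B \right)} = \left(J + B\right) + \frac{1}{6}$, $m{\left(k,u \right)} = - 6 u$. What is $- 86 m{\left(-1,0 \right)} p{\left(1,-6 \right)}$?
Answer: $0$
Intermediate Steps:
$m{\left(k,u \right)} = - 6 u$
$p{\left(J,B \right)} = - \frac{41}{6} + B + J$ ($p{\left(J,B \right)} = -7 + \left(\left(J + B\right) + \frac{1}{6}\right) = -7 + \left(\left(B + J\right) + \frac{1}{6}\right) = -7 + \left(\frac{1}{6} + B + J\right) = - \frac{41}{6} + B + J$)
$- 86 m{\left(-1,0 \right)} p{\left(1,-6 \right)} = - 86 \left(\left(-6\right) 0\right) \left(- \frac{41}{6} - 6 + 1\right) = \left(-86\right) 0 \left(- \frac{71}{6}\right) = 0 \left(- \frac{71}{6}\right) = 0$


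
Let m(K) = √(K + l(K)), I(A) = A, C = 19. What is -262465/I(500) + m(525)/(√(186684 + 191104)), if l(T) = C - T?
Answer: -52493/100 + √1794493/188894 ≈ -524.92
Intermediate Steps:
l(T) = 19 - T
m(K) = √19 (m(K) = √(K + (19 - K)) = √19)
-262465/I(500) + m(525)/(√(186684 + 191104)) = -262465/500 + √19/(√(186684 + 191104)) = -262465*1/500 + √19/(√377788) = -52493/100 + √19/((2*√94447)) = -52493/100 + √19*(√94447/188894) = -52493/100 + √1794493/188894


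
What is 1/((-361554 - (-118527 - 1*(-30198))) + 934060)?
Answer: 1/660835 ≈ 1.5132e-6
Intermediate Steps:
1/((-361554 - (-118527 - 1*(-30198))) + 934060) = 1/((-361554 - (-118527 + 30198)) + 934060) = 1/((-361554 - 1*(-88329)) + 934060) = 1/((-361554 + 88329) + 934060) = 1/(-273225 + 934060) = 1/660835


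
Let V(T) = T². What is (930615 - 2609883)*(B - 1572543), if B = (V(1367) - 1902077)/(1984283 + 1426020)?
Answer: 9005659276939212756/3410303 ≈ 2.6407e+12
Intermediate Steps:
B = -33388/3410303 (B = (1367² - 1902077)/(1984283 + 1426020) = (1868689 - 1902077)/3410303 = -33388*1/3410303 = -33388/3410303 ≈ -0.0097903)
(930615 - 2609883)*(B - 1572543) = (930615 - 2609883)*(-33388/3410303 - 1572543) = -1679268*(-5362848143917/3410303) = 9005659276939212756/3410303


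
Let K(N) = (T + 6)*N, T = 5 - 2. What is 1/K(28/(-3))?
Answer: -1/84 ≈ -0.011905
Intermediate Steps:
T = 3
K(N) = 9*N (K(N) = (3 + 6)*N = 9*N)
1/K(28/(-3)) = 1/(9*(28/(-3))) = 1/(9*(28*(-⅓))) = 1/(9*(-28/3)) = 1/(-84) = -1/84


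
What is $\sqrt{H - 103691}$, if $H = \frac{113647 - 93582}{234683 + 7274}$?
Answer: $\frac{i \sqrt{6070397043765454}}{241957} \approx 322.01 i$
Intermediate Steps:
$H = \frac{20065}{241957} \approx 0.082928$
$\sqrt{H - 103691} = \sqrt{\frac{20065}{241957} - 103691} = \sqrt{- \frac{25088743222}{241957}} = \frac{i \sqrt{6070397043765454}}{241957}$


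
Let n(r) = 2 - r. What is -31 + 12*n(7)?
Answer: -91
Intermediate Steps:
-31 + 12*n(7) = -31 + 12*(2 - 1*7) = -31 + 12*(2 - 7) = -31 + 12*(-5) = -31 - 60 = -91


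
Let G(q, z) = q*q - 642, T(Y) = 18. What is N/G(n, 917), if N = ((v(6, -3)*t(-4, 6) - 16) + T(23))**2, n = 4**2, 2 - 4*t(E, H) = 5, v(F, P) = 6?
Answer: -25/1544 ≈ -0.016192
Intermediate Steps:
t(E, H) = -3/4 (t(E, H) = 1/2 - 1/4*5 = 1/2 - 5/4 = -3/4)
n = 16
G(q, z) = -642 + q**2 (G(q, z) = q**2 - 642 = -642 + q**2)
N = 25/4 (N = ((6*(-3/4) - 16) + 18)**2 = ((-9/2 - 16) + 18)**2 = (-41/2 + 18)**2 = (-5/2)**2 = 25/4 ≈ 6.2500)
N/G(n, 917) = 25/(4*(-642 + 16**2)) = 25/(4*(-642 + 256)) = (25/4)/(-386) = (25/4)*(-1/386) = -25/1544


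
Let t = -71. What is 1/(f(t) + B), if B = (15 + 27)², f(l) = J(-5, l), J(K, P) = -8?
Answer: 1/1756 ≈ 0.00056948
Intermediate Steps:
f(l) = -8
B = 1764 (B = 42² = 1764)
1/(f(t) + B) = 1/(-8 + 1764) = 1/1756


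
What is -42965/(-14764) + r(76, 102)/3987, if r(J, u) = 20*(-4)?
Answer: 170120335/58864068 ≈ 2.8901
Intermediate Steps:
r(J, u) = -80
-42965/(-14764) + r(76, 102)/3987 = -42965/(-14764) - 80/3987 = -42965*(-1/14764) - 80*1/3987 = 42965/14764 - 80/3987 = 170120335/58864068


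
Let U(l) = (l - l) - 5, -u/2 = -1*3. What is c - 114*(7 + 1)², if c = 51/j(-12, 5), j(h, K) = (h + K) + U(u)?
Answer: -29201/4 ≈ -7300.3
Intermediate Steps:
u = 6 (u = -(-2)*3 = -2*(-3) = 6)
U(l) = -5 (U(l) = 0 - 5 = -5)
j(h, K) = -5 + K + h (j(h, K) = (h + K) - 5 = (K + h) - 5 = -5 + K + h)
c = -17/4 (c = 51/(-5 + 5 - 12) = 51/(-12) = 51*(-1/12) = -17/4 ≈ -4.2500)
c - 114*(7 + 1)² = -17/4 - 114*(7 + 1)² = -17/4 - 114*8² = -17/4 - 114*64 = -17/4 - 7296 = -29201/4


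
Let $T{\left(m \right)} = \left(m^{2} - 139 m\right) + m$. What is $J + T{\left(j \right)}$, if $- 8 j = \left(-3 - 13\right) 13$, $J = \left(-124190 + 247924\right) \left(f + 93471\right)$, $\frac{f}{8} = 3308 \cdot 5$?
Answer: $27938020682$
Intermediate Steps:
$f = 132320$ ($f = 8 \cdot 3308 \cdot 5 = 8 \cdot 16540 = 132320$)
$J = 27938023594$ ($J = \left(-124190 + 247924\right) \left(132320 + 93471\right) = 123734 \cdot 225791 = 27938023594$)
$j = 26$ ($j = - \frac{\left(-3 - 13\right) 13}{8} = - \frac{\left(-16\right) 13}{8} = \left(- \frac{1}{8}\right) \left(-208\right) = 26$)
$T{\left(m \right)} = m^{2} - 138 m$
$J + T{\left(j \right)} = 27938023594 + 26 \left(-138 + 26\right) = 27938023594 + 26 \left(-112\right) = 27938023594 - 2912 = 27938020682$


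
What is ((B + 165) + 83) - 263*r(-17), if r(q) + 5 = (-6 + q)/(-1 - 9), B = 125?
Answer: 10831/10 ≈ 1083.1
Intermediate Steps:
r(q) = -22/5 - q/10 (r(q) = -5 + (-6 + q)/(-1 - 9) = -5 + (-6 + q)/(-10) = -5 + (-6 + q)*(-⅒) = -5 + (⅗ - q/10) = -22/5 - q/10)
((B + 165) + 83) - 263*r(-17) = ((125 + 165) + 83) - 263*(-22/5 - ⅒*(-17)) = (290 + 83) - 263*(-22/5 + 17/10) = 373 - 263*(-27/10) = 373 + 7101/10 = 10831/10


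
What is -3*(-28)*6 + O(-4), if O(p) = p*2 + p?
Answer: 492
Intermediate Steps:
O(p) = 3*p (O(p) = 2*p + p = 3*p)
-3*(-28)*6 + O(-4) = -3*(-28)*6 + 3*(-4) = 84*6 - 12 = 504 - 12 = 492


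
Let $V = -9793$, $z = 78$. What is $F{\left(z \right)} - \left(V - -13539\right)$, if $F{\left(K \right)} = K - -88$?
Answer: $-3580$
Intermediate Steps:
$F{\left(K \right)} = 88 + K$ ($F{\left(K \right)} = K + 88 = 88 + K$)
$F{\left(z \right)} - \left(V - -13539\right) = \left(88 + 78\right) - \left(-9793 - -13539\right) = 166 - \left(-9793 + 13539\right) = 166 - 3746 = -3580$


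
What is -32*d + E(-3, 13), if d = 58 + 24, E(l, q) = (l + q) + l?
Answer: -2617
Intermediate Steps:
E(l, q) = q + 2*l
d = 82
-32*d + E(-3, 13) = -32*82 + (13 + 2*(-3)) = -2624 + (13 - 6) = -2624 + 7 = -2617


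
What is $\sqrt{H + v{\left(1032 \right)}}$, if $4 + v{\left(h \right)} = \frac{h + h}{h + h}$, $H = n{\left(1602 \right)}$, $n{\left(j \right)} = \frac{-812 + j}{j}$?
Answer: $\frac{2 i \sqrt{44678}}{267} \approx 1.5833 i$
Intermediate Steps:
$n{\left(j \right)} = \frac{-812 + j}{j}$
$H = \frac{395}{801}$ ($H = \frac{-812 + 1602}{1602} = \frac{1}{1602} \cdot 790 = \frac{395}{801} \approx 0.49313$)
$v{\left(h \right)} = -3$ ($v{\left(h \right)} = -4 + \frac{h + h}{h + h} = -4 + \frac{2 h}{2 h} = -4 + 2 h \frac{1}{2 h} = -4 + 1 = -3$)
$\sqrt{H + v{\left(1032 \right)}} = \sqrt{\frac{395}{801} - 3} = \sqrt{- \frac{2008}{801}} = \frac{2 i \sqrt{44678}}{267}$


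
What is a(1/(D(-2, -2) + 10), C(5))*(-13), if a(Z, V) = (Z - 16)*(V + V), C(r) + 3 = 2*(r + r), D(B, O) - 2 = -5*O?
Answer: 77571/11 ≈ 7051.9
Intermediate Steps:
D(B, O) = 2 - 5*O
C(r) = -3 + 4*r (C(r) = -3 + 2*(r + r) = -3 + 2*(2*r) = -3 + 4*r)
a(Z, V) = 2*V*(-16 + Z) (a(Z, V) = (-16 + Z)*(2*V) = 2*V*(-16 + Z))
a(1/(D(-2, -2) + 10), C(5))*(-13) = (2*(-3 + 4*5)*(-16 + 1/((2 - 5*(-2)) + 10)))*(-13) = (2*(-3 + 20)*(-16 + 1/((2 + 10) + 10)))*(-13) = (2*17*(-16 + 1/(12 + 10)))*(-13) = (2*17*(-16 + 1/22))*(-13) = (2*17*(-351/22))*(-13) = -5967/11*(-13) = 77571/11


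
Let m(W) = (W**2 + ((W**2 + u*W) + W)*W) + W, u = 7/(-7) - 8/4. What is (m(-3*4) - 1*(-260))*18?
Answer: -29232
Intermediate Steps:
u = -3 (u = 7*(-1/7) - 8*1/4 = -1 - 2 = -3)
m(W) = W + W**2 + W*(W**2 - 2*W) (m(W) = (W**2 + ((W**2 - 3*W) + W)*W) + W = (W**2 + (W**2 - 2*W)*W) + W = (W**2 + W*(W**2 - 2*W)) + W = W + W**2 + W*(W**2 - 2*W))
(m(-3*4) - 1*(-260))*18 = ((-3*4)*(1 + (-3*4)**2 - (-3)*4) - 1*(-260))*18 = (-12*(1 + (-12)**2 - 1*(-12)) + 260)*18 = (-12*(1 + 144 + 12) + 260)*18 = (-12*157 + 260)*18 = (-1884 + 260)*18 = -1624*18 = -29232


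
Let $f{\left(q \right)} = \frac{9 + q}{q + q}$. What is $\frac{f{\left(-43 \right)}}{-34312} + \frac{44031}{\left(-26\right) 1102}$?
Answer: $- \frac{1249317865}{812954216} \approx -1.5368$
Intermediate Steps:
$f{\left(q \right)} = \frac{9 + q}{2 q}$
$\frac{f{\left(-43 \right)}}{-34312} + \frac{44031}{\left(-26\right) 1102} = \frac{\frac{1}{2} \frac{1}{-43} \left(9 - 43\right)}{-34312} + \frac{44031}{\left(-26\right) 1102} = \frac{1}{2} \left(- \frac{1}{43}\right) \left(-34\right) \left(- \frac{1}{34312}\right) + \frac{44031}{-28652} = \frac{17}{43} \left(- \frac{1}{34312}\right) + 44031 \left(- \frac{1}{28652}\right) = - \frac{17}{1475416} - \frac{3387}{2204} = - \frac{1249317865}{812954216}$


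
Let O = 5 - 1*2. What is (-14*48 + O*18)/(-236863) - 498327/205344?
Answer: -39302775203/16212798624 ≈ -2.4242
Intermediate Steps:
O = 3 (O = 5 - 2 = 3)
(-14*48 + O*18)/(-236863) - 498327/205344 = (-14*48 + 3*18)/(-236863) - 498327/205344 = (-672 + 54)*(-1/236863) - 498327*1/205344 = -618*(-1/236863) - 166109/68448 = 618/236863 - 166109/68448 = -39302775203/16212798624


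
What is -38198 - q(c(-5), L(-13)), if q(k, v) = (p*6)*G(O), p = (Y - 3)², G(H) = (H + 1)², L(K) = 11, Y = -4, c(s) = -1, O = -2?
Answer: -38492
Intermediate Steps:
G(H) = (1 + H)²
p = 49 (p = (-4 - 3)² = (-7)² = 49)
q(k, v) = 294 (q(k, v) = (49*6)*(1 - 2)² = 294*(-1)² = 294*1 = 294)
-38198 - q(c(-5), L(-13)) = -38198 - 1*294 = -38198 - 294 = -38492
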